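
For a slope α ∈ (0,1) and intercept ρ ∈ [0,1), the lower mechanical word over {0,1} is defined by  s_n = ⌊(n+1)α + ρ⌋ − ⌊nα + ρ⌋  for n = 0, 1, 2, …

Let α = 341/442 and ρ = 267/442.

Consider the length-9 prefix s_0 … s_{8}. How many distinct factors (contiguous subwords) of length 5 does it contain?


5

t_n = ⌊(n·341+267)/442⌋ for n = 0 … 9:
  n=0…9: ⌊267/442⌋=0 ⌊608/442⌋=1 ⌊949/442⌋=2 ⌊1290/442⌋=2 ⌊1631/442⌋=3 ⌊1972/442⌋=4 ⌊2313/442⌋=5 ⌊2654/442⌋=6 ⌊2995/442⌋=6 ⌊3336/442⌋=7
s_n = t_(n+1) − t_n for n = 0 … 8 gives
prefix = 110111101
slide a length-5 window over [0..4] … [4..8] (5 windows); first occurrence of each distinct factor:
  [  0..  4] 11011
  [  1..  5] 10111
  [  2..  6] 01111
  [  3..  7] 11110
  [  4..  8] 11101
distinct factors: {01111, 10111, 11011, 11101, 11110}
count = 5  (Sturmian bound for length 5 is 6)


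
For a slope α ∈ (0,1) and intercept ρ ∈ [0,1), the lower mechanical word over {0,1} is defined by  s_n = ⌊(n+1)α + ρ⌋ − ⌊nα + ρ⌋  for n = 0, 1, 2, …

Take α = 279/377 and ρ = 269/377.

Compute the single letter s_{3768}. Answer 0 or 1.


(n+1)α + ρ = (3769·279 + 269) / 377 = 1051820/377
nα + ρ     = (3768·279 + 269) / 377 = 1051541/377
⌊1051820/377⌋ = 2789,  ⌊1051541/377⌋ = 2789
s_{3768} = 2789 − 2789 = 0

0


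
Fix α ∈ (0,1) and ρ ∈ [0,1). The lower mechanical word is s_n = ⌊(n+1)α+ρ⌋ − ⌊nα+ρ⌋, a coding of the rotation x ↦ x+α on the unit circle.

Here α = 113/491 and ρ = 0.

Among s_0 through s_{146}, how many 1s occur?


#1s = Σ_{n=0}^{146} s_n = Σ_{n=0}^{146} (⌊(n+1)α+ρ⌋ − ⌊nα+ρ⌋)
the sum telescopes: every ⌊nα+ρ⌋ with 0 < n < 147 appears once with + and once with −, leaving ⌊147α+ρ⌋ − ⌊0·α+ρ⌋
147α + ρ = (147·113) / 491 = 16611/491
ρ = 0/491
⌊16611/491⌋ = 33,  ⌊0/491⌋ = 0
#1s = 33 − 0 = 33

33


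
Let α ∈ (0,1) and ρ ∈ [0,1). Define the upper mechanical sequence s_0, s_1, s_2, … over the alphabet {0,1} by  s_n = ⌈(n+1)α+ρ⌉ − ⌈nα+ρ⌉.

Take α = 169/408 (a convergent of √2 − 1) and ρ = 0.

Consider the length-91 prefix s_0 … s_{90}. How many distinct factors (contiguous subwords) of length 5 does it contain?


6

t_n = ⌈(n·169)/408⌉ for n = 0 … 91:
  n=0…9: ⌈0/408⌉=0 ⌈169/408⌉=1 ⌈338/408⌉=1 ⌈507/408⌉=2 ⌈676/408⌉=2 ⌈845/408⌉=3 ⌈1014/408⌉=3 ⌈1183/408⌉=3 ⌈1352/408⌉=4 ⌈1521/408⌉=4
  n=10…19: ⌈1690/408⌉=5 ⌈1859/408⌉=5 ⌈2028/408⌉=5 ⌈2197/408⌉=6 ⌈2366/408⌉=6 ⌈2535/408⌉=7 ⌈2704/408⌉=7 ⌈2873/408⌉=8 ⌈3042/408⌉=8 ⌈3211/408⌉=8
  n=20…29: ⌈3380/408⌉=9 ⌈3549/408⌉=9 ⌈3718/408⌉=10 ⌈3887/408⌉=10 ⌈4056/408⌉=10 ⌈4225/408⌉=11 ⌈4394/408⌉=11 ⌈4563/408⌉=12 ⌈4732/408⌉=12 ⌈4901/408⌉=13
  n=30…39: ⌈5070/408⌉=13 ⌈5239/408⌉=13 ⌈5408/408⌉=14 ⌈5577/408⌉=14 ⌈5746/408⌉=15 ⌈5915/408⌉=15 ⌈6084/408⌉=15 ⌈6253/408⌉=16 ⌈6422/408⌉=16 ⌈6591/408⌉=17
  n=40…49: ⌈6760/408⌉=17 ⌈6929/408⌉=17 ⌈7098/408⌉=18 ⌈7267/408⌉=18 ⌈7436/408⌉=19 ⌈7605/408⌉=19 ⌈7774/408⌉=20 ⌈7943/408⌉=20 ⌈8112/408⌉=20 ⌈8281/408⌉=21
  n=50…59: ⌈8450/408⌉=21 ⌈8619/408⌉=22 ⌈8788/408⌉=22 ⌈8957/408⌉=22 ⌈9126/408⌉=23 ⌈9295/408⌉=23 ⌈9464/408⌉=24 ⌈9633/408⌉=24 ⌈9802/408⌉=25 ⌈9971/408⌉=25
  n=60…69: ⌈10140/408⌉=25 ⌈10309/408⌉=26 ⌈10478/408⌉=26 ⌈10647/408⌉=27 ⌈10816/408⌉=27 ⌈10985/408⌉=27 ⌈11154/408⌉=28 ⌈11323/408⌉=28 ⌈11492/408⌉=29 ⌈11661/408⌉=29
  n=70…79: ⌈11830/408⌉=29 ⌈11999/408⌉=30 ⌈12168/408⌉=30 ⌈12337/408⌉=31 ⌈12506/408⌉=31 ⌈12675/408⌉=32 ⌈12844/408⌉=32 ⌈13013/408⌉=32 ⌈13182/408⌉=33 ⌈13351/408⌉=33
  n=80…89: ⌈13520/408⌉=34 ⌈13689/408⌉=34 ⌈13858/408⌉=34 ⌈14027/408⌉=35 ⌈14196/408⌉=35 ⌈14365/408⌉=36 ⌈14534/408⌉=36 ⌈14703/408⌉=37 ⌈14872/408⌉=37 ⌈15041/408⌉=37
  n=90…91: ⌈15210/408⌉=38 ⌈15379/408⌉=38
s_n = t_(n+1) − t_n for n = 0 … 90 gives
prefix = 1010100101001010100101001010100101001010010101001010010101001010010100101010010100101010010
slide a length-5 window over [0..4] … [86..90] (87 windows); first occurrence of each distinct factor:
  [  0..  4] 10101
  [  1..  5] 01010
  [  2..  6] 10100
  [  3..  7] 01001
  [  4..  8] 10010
  [  5..  9] 00101
  (the other 81 windows repeat one of these)
distinct factors: {00101, 01001, 01010, 10010, 10100, 10101}
count = 6  (Sturmian bound for length 5 is 6)


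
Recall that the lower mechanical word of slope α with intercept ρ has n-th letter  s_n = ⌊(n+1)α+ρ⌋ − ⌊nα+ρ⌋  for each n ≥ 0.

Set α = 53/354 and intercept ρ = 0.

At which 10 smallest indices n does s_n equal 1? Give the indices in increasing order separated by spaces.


6 13 20 26 33 40 46 53 60 66

n=0: ⌊53/354⌋−⌊0/354⌋ = 0−0 = 0
n=1: ⌊106/354⌋−⌊53/354⌋ = 0−0 = 0
  …
n=6: ⌊371/354⌋−⌊318/354⌋ = 1−0 = 1  ← one
n=7: ⌊424/354⌋−⌊371/354⌋ = 1−1 = 0
n=8: ⌊477/354⌋−⌊424/354⌋ = 1−1 = 0
  …
n=13: ⌊742/354⌋−⌊689/354⌋ = 2−1 = 1  ← one
n=14: ⌊795/354⌋−⌊742/354⌋ = 2−2 = 0
n=15: ⌊848/354⌋−⌊795/354⌋ = 2−2 = 0
  …
n=20: ⌊1113/354⌋−⌊1060/354⌋ = 3−2 = 1  ← one
n=21: ⌊1166/354⌋−⌊1113/354⌋ = 3−3 = 0
n=22: ⌊1219/354⌋−⌊1166/354⌋ = 3−3 = 0
  …
n=26: ⌊1431/354⌋−⌊1378/354⌋ = 4−3 = 1  ← one
n=27: ⌊1484/354⌋−⌊1431/354⌋ = 4−4 = 0
n=28: ⌊1537/354⌋−⌊1484/354⌋ = 4−4 = 0
  …
n=33: ⌊1802/354⌋−⌊1749/354⌋ = 5−4 = 1  ← one
n=34: ⌊1855/354⌋−⌊1802/354⌋ = 5−5 = 0
n=35: ⌊1908/354⌋−⌊1855/354⌋ = 5−5 = 0
  …
n=40: ⌊2173/354⌋−⌊2120/354⌋ = 6−5 = 1  ← one
n=41: ⌊2226/354⌋−⌊2173/354⌋ = 6−6 = 0
n=42: ⌊2279/354⌋−⌊2226/354⌋ = 6−6 = 0
  …
n=46: ⌊2491/354⌋−⌊2438/354⌋ = 7−6 = 1  ← one
n=47: ⌊2544/354⌋−⌊2491/354⌋ = 7−7 = 0
n=48: ⌊2597/354⌋−⌊2544/354⌋ = 7−7 = 0
  …
n=53: ⌊2862/354⌋−⌊2809/354⌋ = 8−7 = 1  ← one
n=54: ⌊2915/354⌋−⌊2862/354⌋ = 8−8 = 0
n=55: ⌊2968/354⌋−⌊2915/354⌋ = 8−8 = 0
  …
n=60: ⌊3233/354⌋−⌊3180/354⌋ = 9−8 = 1  ← one
n=61: ⌊3286/354⌋−⌊3233/354⌋ = 9−9 = 0
n=62: ⌊3339/354⌋−⌊3286/354⌋ = 9−9 = 0
  …
n=66: ⌊3551/354⌋−⌊3498/354⌋ = 10−9 = 1  ← one
positions of the first 10 ones: 6 13 20 26 33 40 46 53 60 66


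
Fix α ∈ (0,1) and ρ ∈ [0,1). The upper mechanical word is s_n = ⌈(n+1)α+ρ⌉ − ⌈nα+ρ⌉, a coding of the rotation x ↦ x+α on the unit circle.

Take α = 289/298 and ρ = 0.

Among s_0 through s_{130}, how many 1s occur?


128

#1s = Σ_{n=0}^{130} s_n = Σ_{n=0}^{130} (⌈(n+1)α+ρ⌉ − ⌈nα+ρ⌉)
the sum telescopes: every ⌈nα+ρ⌉ with 0 < n < 131 appears once with + and once with −, leaving ⌈131α+ρ⌉ − ⌈0·α+ρ⌉
131α + ρ = (131·289) / 298 = 37859/298
ρ = 0/298
⌈37859/298⌉ = 128,  ⌈0/298⌉ = 0
#1s = 128 − 0 = 128


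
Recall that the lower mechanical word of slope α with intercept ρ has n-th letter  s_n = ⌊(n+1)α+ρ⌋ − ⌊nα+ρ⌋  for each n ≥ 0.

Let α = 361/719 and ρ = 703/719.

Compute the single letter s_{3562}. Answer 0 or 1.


0

(n+1)α + ρ = (3563·361 + 703) / 719 = 1286946/719
nα + ρ     = (3562·361 + 703) / 719 = 1286585/719
⌊1286946/719⌋ = 1789,  ⌊1286585/719⌋ = 1789
s_{3562} = 1789 − 1789 = 0


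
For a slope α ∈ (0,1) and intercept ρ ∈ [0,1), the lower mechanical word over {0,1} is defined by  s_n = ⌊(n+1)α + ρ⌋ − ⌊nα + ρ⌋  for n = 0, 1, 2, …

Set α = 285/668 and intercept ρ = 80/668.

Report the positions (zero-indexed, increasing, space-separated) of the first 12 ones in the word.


2 4 6 9 11 13 16 18 20 23 25 27

n=0: ⌊365/668⌋−⌊80/668⌋ = 0−0 = 0
n=1: ⌊650/668⌋−⌊365/668⌋ = 0−0 = 0
n=2: ⌊935/668⌋−⌊650/668⌋ = 1−0 = 1  ← one
n=3: ⌊1220/668⌋−⌊935/668⌋ = 1−1 = 0
n=4: ⌊1505/668⌋−⌊1220/668⌋ = 2−1 = 1  ← one
n=5: ⌊1790/668⌋−⌊1505/668⌋ = 2−2 = 0
n=6: ⌊2075/668⌋−⌊1790/668⌋ = 3−2 = 1  ← one
n=7: ⌊2360/668⌋−⌊2075/668⌋ = 3−3 = 0
n=8: ⌊2645/668⌋−⌊2360/668⌋ = 3−3 = 0
n=9: ⌊2930/668⌋−⌊2645/668⌋ = 4−3 = 1  ← one
n=10: ⌊3215/668⌋−⌊2930/668⌋ = 4−4 = 0
n=11: ⌊3500/668⌋−⌊3215/668⌋ = 5−4 = 1  ← one
n=12: ⌊3785/668⌋−⌊3500/668⌋ = 5−5 = 0
n=13: ⌊4070/668⌋−⌊3785/668⌋ = 6−5 = 1  ← one
n=14: ⌊4355/668⌋−⌊4070/668⌋ = 6−6 = 0
n=15: ⌊4640/668⌋−⌊4355/668⌋ = 6−6 = 0
n=16: ⌊4925/668⌋−⌊4640/668⌋ = 7−6 = 1  ← one
n=17: ⌊5210/668⌋−⌊4925/668⌋ = 7−7 = 0
n=18: ⌊5495/668⌋−⌊5210/668⌋ = 8−7 = 1  ← one
n=19: ⌊5780/668⌋−⌊5495/668⌋ = 8−8 = 0
n=20: ⌊6065/668⌋−⌊5780/668⌋ = 9−8 = 1  ← one
n=21: ⌊6350/668⌋−⌊6065/668⌋ = 9−9 = 0
n=22: ⌊6635/668⌋−⌊6350/668⌋ = 9−9 = 0
n=23: ⌊6920/668⌋−⌊6635/668⌋ = 10−9 = 1  ← one
n=24: ⌊7205/668⌋−⌊6920/668⌋ = 10−10 = 0
n=25: ⌊7490/668⌋−⌊7205/668⌋ = 11−10 = 1  ← one
n=26: ⌊7775/668⌋−⌊7490/668⌋ = 11−11 = 0
n=27: ⌊8060/668⌋−⌊7775/668⌋ = 12−11 = 1  ← one
positions of the first 12 ones: 2 4 6 9 11 13 16 18 20 23 25 27


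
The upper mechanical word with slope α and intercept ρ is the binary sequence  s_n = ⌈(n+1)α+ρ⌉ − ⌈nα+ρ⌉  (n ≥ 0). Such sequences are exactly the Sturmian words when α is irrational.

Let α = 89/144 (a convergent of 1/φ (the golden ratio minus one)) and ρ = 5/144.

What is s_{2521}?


0

(n+1)α + ρ = (2522·89 + 5) / 144 = 224463/144
nα + ρ     = (2521·89 + 5) / 144 = 224374/144
⌈224463/144⌉ = 1559,  ⌈224374/144⌉ = 1559
s_{2521} = 1559 − 1559 = 0


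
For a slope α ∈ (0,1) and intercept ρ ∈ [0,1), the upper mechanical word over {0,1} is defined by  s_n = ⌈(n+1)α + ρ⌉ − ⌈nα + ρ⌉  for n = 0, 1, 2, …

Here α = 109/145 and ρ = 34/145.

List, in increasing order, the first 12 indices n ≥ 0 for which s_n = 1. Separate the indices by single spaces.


1 2 3 5 6 7 9 10 11 12 14 15

n=0: ⌈143/145⌉−⌈34/145⌉ = 1−1 = 0
n=1: ⌈252/145⌉−⌈143/145⌉ = 2−1 = 1  ← one
n=2: ⌈361/145⌉−⌈252/145⌉ = 3−2 = 1  ← one
n=3: ⌈470/145⌉−⌈361/145⌉ = 4−3 = 1  ← one
n=4: ⌈579/145⌉−⌈470/145⌉ = 4−4 = 0
n=5: ⌈688/145⌉−⌈579/145⌉ = 5−4 = 1  ← one
n=6: ⌈797/145⌉−⌈688/145⌉ = 6−5 = 1  ← one
n=7: ⌈906/145⌉−⌈797/145⌉ = 7−6 = 1  ← one
n=8: ⌈1015/145⌉−⌈906/145⌉ = 7−7 = 0
n=9: ⌈1124/145⌉−⌈1015/145⌉ = 8−7 = 1  ← one
n=10: ⌈1233/145⌉−⌈1124/145⌉ = 9−8 = 1  ← one
n=11: ⌈1342/145⌉−⌈1233/145⌉ = 10−9 = 1  ← one
n=12: ⌈1451/145⌉−⌈1342/145⌉ = 11−10 = 1  ← one
n=13: ⌈1560/145⌉−⌈1451/145⌉ = 11−11 = 0
n=14: ⌈1669/145⌉−⌈1560/145⌉ = 12−11 = 1  ← one
n=15: ⌈1778/145⌉−⌈1669/145⌉ = 13−12 = 1  ← one
positions of the first 12 ones: 1 2 3 5 6 7 9 10 11 12 14 15


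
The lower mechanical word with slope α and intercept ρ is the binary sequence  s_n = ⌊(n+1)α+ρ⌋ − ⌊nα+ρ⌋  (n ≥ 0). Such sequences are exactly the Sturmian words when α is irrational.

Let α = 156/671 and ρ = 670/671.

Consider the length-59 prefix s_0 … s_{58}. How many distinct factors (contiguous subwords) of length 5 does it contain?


t_n = ⌊(n·156+670)/671⌋ for n = 0 … 59:
  n=0…9: ⌊670/671⌋=0 ⌊826/671⌋=1 ⌊982/671⌋=1 ⌊1138/671⌋=1 ⌊1294/671⌋=1 ⌊1450/671⌋=2 ⌊1606/671⌋=2 ⌊1762/671⌋=2 ⌊1918/671⌋=2 ⌊2074/671⌋=3
  n=10…19: ⌊2230/671⌋=3 ⌊2386/671⌋=3 ⌊2542/671⌋=3 ⌊2698/671⌋=4 ⌊2854/671⌋=4 ⌊3010/671⌋=4 ⌊3166/671⌋=4 ⌊3322/671⌋=4 ⌊3478/671⌋=5 ⌊3634/671⌋=5
  n=20…29: ⌊3790/671⌋=5 ⌊3946/671⌋=5 ⌊4102/671⌋=6 ⌊4258/671⌋=6 ⌊4414/671⌋=6 ⌊4570/671⌋=6 ⌊4726/671⌋=7 ⌊4882/671⌋=7 ⌊5038/671⌋=7 ⌊5194/671⌋=7
  n=30…39: ⌊5350/671⌋=7 ⌊5506/671⌋=8 ⌊5662/671⌋=8 ⌊5818/671⌋=8 ⌊5974/671⌋=8 ⌊6130/671⌋=9 ⌊6286/671⌋=9 ⌊6442/671⌋=9 ⌊6598/671⌋=9 ⌊6754/671⌋=10
  n=40…49: ⌊6910/671⌋=10 ⌊7066/671⌋=10 ⌊7222/671⌋=10 ⌊7378/671⌋=10 ⌊7534/671⌋=11 ⌊7690/671⌋=11 ⌊7846/671⌋=11 ⌊8002/671⌋=11 ⌊8158/671⌋=12 ⌊8314/671⌋=12
  n=50…59: ⌊8470/671⌋=12 ⌊8626/671⌋=12 ⌊8782/671⌋=13 ⌊8938/671⌋=13 ⌊9094/671⌋=13 ⌊9250/671⌋=13 ⌊9406/671⌋=14 ⌊9562/671⌋=14 ⌊9718/671⌋=14 ⌊9874/671⌋=14
s_n = t_(n+1) − t_n for n = 0 … 58 gives
prefix = 10001000100010000100010001000010001000100001000100010001000
slide a length-5 window over [0..4] … [54..58] (55 windows); first occurrence of each distinct factor:
  [  0..  4] 10001
  [  1..  5] 00010
  [  2..  6] 00100
  [  3..  7] 01000
  [ 12.. 16] 10000
  [ 13.. 17] 00001
  (the other 49 windows repeat one of these)
distinct factors: {00001, 00010, 00100, 01000, 10000, 10001}
count = 6  (Sturmian bound for length 5 is 6)

6


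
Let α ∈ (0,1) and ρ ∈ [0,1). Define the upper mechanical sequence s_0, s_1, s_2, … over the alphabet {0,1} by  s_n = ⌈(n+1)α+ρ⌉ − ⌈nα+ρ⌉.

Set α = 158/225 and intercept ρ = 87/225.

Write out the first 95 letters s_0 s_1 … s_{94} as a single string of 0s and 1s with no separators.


n=0: ⌈(1·158+87)/225⌉ − ⌈(0·158+87)/225⌉ = ⌈245/225⌉ − ⌈87/225⌉ = 2 − 1 = 1
n=1: ⌈(2·158+87)/225⌉ − ⌈(1·158+87)/225⌉ = ⌈403/225⌉ − ⌈245/225⌉ = 2 − 2 = 0
n=2: ⌈(3·158+87)/225⌉ − ⌈(2·158+87)/225⌉ = ⌈561/225⌉ − ⌈403/225⌉ = 3 − 2 = 1
n=3: ⌈(4·158+87)/225⌉ − ⌈(3·158+87)/225⌉ = ⌈719/225⌉ − ⌈561/225⌉ = 4 − 3 = 1
n=4: ⌈(5·158+87)/225⌉ − ⌈(4·158+87)/225⌉ = ⌈877/225⌉ − ⌈719/225⌉ = 4 − 4 = 0
n=5: ⌈(6·158+87)/225⌉ − ⌈(5·158+87)/225⌉ = ⌈1035/225⌉ − ⌈877/225⌉ = 5 − 4 = 1
n=6: ⌈(7·158+87)/225⌉ − ⌈(6·158+87)/225⌉ = ⌈1193/225⌉ − ⌈1035/225⌉ = 6 − 5 = 1
n=7: ⌈(8·158+87)/225⌉ − ⌈(7·158+87)/225⌉ = ⌈1351/225⌉ − ⌈1193/225⌉ = 7 − 6 = 1
n=8: ⌈(9·158+87)/225⌉ − ⌈(8·158+87)/225⌉ = ⌈1509/225⌉ − ⌈1351/225⌉ = 7 − 7 = 0
n=9: ⌈(10·158+87)/225⌉ − ⌈(9·158+87)/225⌉ = ⌈1667/225⌉ − ⌈1509/225⌉ = 8 − 7 = 1
n=10: ⌈(11·158+87)/225⌉ − ⌈(10·158+87)/225⌉ = ⌈1825/225⌉ − ⌈1667/225⌉ = 9 − 8 = 1
n=11: ⌈(12·158+87)/225⌉ − ⌈(11·158+87)/225⌉ = ⌈1983/225⌉ − ⌈1825/225⌉ = 9 − 9 = 0
n=12: ⌈(13·158+87)/225⌉ − ⌈(12·158+87)/225⌉ = ⌈2141/225⌉ − ⌈1983/225⌉ = 10 − 9 = 1
n=13: ⌈(14·158+87)/225⌉ − ⌈(13·158+87)/225⌉ = ⌈2299/225⌉ − ⌈2141/225⌉ = 11 − 10 = 1
n=14: ⌈(15·158+87)/225⌉ − ⌈(14·158+87)/225⌉ = ⌈2457/225⌉ − ⌈2299/225⌉ = 11 − 11 = 0
n=15: ⌈(16·158+87)/225⌉ − ⌈(15·158+87)/225⌉ = ⌈2615/225⌉ − ⌈2457/225⌉ = 12 − 11 = 1
n=16: ⌈(17·158+87)/225⌉ − ⌈(16·158+87)/225⌉ = ⌈2773/225⌉ − ⌈2615/225⌉ = 13 − 12 = 1
n=17: ⌈(18·158+87)/225⌉ − ⌈(17·158+87)/225⌉ = ⌈2931/225⌉ − ⌈2773/225⌉ = 14 − 13 = 1
n=18: ⌈(19·158+87)/225⌉ − ⌈(18·158+87)/225⌉ = ⌈3089/225⌉ − ⌈2931/225⌉ = 14 − 14 = 0
n=19: ⌈(20·158+87)/225⌉ − ⌈(19·158+87)/225⌉ = ⌈3247/225⌉ − ⌈3089/225⌉ = 15 − 14 = 1
n=20: ⌈(21·158+87)/225⌉ − ⌈(20·158+87)/225⌉ = ⌈3405/225⌉ − ⌈3247/225⌉ = 16 − 15 = 1
n=21: ⌈(22·158+87)/225⌉ − ⌈(21·158+87)/225⌉ = ⌈3563/225⌉ − ⌈3405/225⌉ = 16 − 16 = 0
n=22: ⌈(23·158+87)/225⌉ − ⌈(22·158+87)/225⌉ = ⌈3721/225⌉ − ⌈3563/225⌉ = 17 − 16 = 1
n=23: ⌈(24·158+87)/225⌉ − ⌈(23·158+87)/225⌉ = ⌈3879/225⌉ − ⌈3721/225⌉ = 18 − 17 = 1
n=24: ⌈(25·158+87)/225⌉ − ⌈(24·158+87)/225⌉ = ⌈4037/225⌉ − ⌈3879/225⌉ = 18 − 18 = 0
n=25: ⌈(26·158+87)/225⌉ − ⌈(25·158+87)/225⌉ = ⌈4195/225⌉ − ⌈4037/225⌉ = 19 − 18 = 1
n=26: ⌈(27·158+87)/225⌉ − ⌈(26·158+87)/225⌉ = ⌈4353/225⌉ − ⌈4195/225⌉ = 20 − 19 = 1
n=27: ⌈(28·158+87)/225⌉ − ⌈(27·158+87)/225⌉ = ⌈4511/225⌉ − ⌈4353/225⌉ = 21 − 20 = 1
n=28: ⌈(29·158+87)/225⌉ − ⌈(28·158+87)/225⌉ = ⌈4669/225⌉ − ⌈4511/225⌉ = 21 − 21 = 0
n=29: ⌈(30·158+87)/225⌉ − ⌈(29·158+87)/225⌉ = ⌈4827/225⌉ − ⌈4669/225⌉ = 22 − 21 = 1
n=30: ⌈(31·158+87)/225⌉ − ⌈(30·158+87)/225⌉ = ⌈4985/225⌉ − ⌈4827/225⌉ = 23 − 22 = 1
n=31: ⌈(32·158+87)/225⌉ − ⌈(31·158+87)/225⌉ = ⌈5143/225⌉ − ⌈4985/225⌉ = 23 − 23 = 0
n=32: ⌈(33·158+87)/225⌉ − ⌈(32·158+87)/225⌉ = ⌈5301/225⌉ − ⌈5143/225⌉ = 24 − 23 = 1
n=33: ⌈(34·158+87)/225⌉ − ⌈(33·158+87)/225⌉ = ⌈5459/225⌉ − ⌈5301/225⌉ = 25 − 24 = 1
n=34: ⌈(35·158+87)/225⌉ − ⌈(34·158+87)/225⌉ = ⌈5617/225⌉ − ⌈5459/225⌉ = 25 − 25 = 0
n=35: ⌈(36·158+87)/225⌉ − ⌈(35·158+87)/225⌉ = ⌈5775/225⌉ − ⌈5617/225⌉ = 26 − 25 = 1
n=36: ⌈(37·158+87)/225⌉ − ⌈(36·158+87)/225⌉ = ⌈5933/225⌉ − ⌈5775/225⌉ = 27 − 26 = 1
n=37: ⌈(38·158+87)/225⌉ − ⌈(37·158+87)/225⌉ = ⌈6091/225⌉ − ⌈5933/225⌉ = 28 − 27 = 1
n=38: ⌈(39·158+87)/225⌉ − ⌈(38·158+87)/225⌉ = ⌈6249/225⌉ − ⌈6091/225⌉ = 28 − 28 = 0
n=39: ⌈(40·158+87)/225⌉ − ⌈(39·158+87)/225⌉ = ⌈6407/225⌉ − ⌈6249/225⌉ = 29 − 28 = 1
n=40: ⌈(41·158+87)/225⌉ − ⌈(40·158+87)/225⌉ = ⌈6565/225⌉ − ⌈6407/225⌉ = 30 − 29 = 1
n=41: ⌈(42·158+87)/225⌉ − ⌈(41·158+87)/225⌉ = ⌈6723/225⌉ − ⌈6565/225⌉ = 30 − 30 = 0
n=42: ⌈(43·158+87)/225⌉ − ⌈(42·158+87)/225⌉ = ⌈6881/225⌉ − ⌈6723/225⌉ = 31 − 30 = 1
n=43: ⌈(44·158+87)/225⌉ − ⌈(43·158+87)/225⌉ = ⌈7039/225⌉ − ⌈6881/225⌉ = 32 − 31 = 1
n=44: ⌈(45·158+87)/225⌉ − ⌈(44·158+87)/225⌉ = ⌈7197/225⌉ − ⌈7039/225⌉ = 32 − 32 = 0
n=45: ⌈(46·158+87)/225⌉ − ⌈(45·158+87)/225⌉ = ⌈7355/225⌉ − ⌈7197/225⌉ = 33 − 32 = 1
n=46: ⌈(47·158+87)/225⌉ − ⌈(46·158+87)/225⌉ = ⌈7513/225⌉ − ⌈7355/225⌉ = 34 − 33 = 1
n=47: ⌈(48·158+87)/225⌉ − ⌈(47·158+87)/225⌉ = ⌈7671/225⌉ − ⌈7513/225⌉ = 35 − 34 = 1
n=48: ⌈(49·158+87)/225⌉ − ⌈(48·158+87)/225⌉ = ⌈7829/225⌉ − ⌈7671/225⌉ = 35 − 35 = 0
n=49: ⌈(50·158+87)/225⌉ − ⌈(49·158+87)/225⌉ = ⌈7987/225⌉ − ⌈7829/225⌉ = 36 − 35 = 1
n=50: ⌈(51·158+87)/225⌉ − ⌈(50·158+87)/225⌉ = ⌈8145/225⌉ − ⌈7987/225⌉ = 37 − 36 = 1
n=51: ⌈(52·158+87)/225⌉ − ⌈(51·158+87)/225⌉ = ⌈8303/225⌉ − ⌈8145/225⌉ = 37 − 37 = 0
n=52: ⌈(53·158+87)/225⌉ − ⌈(52·158+87)/225⌉ = ⌈8461/225⌉ − ⌈8303/225⌉ = 38 − 37 = 1
n=53: ⌈(54·158+87)/225⌉ − ⌈(53·158+87)/225⌉ = ⌈8619/225⌉ − ⌈8461/225⌉ = 39 − 38 = 1
n=54: ⌈(55·158+87)/225⌉ − ⌈(54·158+87)/225⌉ = ⌈8777/225⌉ − ⌈8619/225⌉ = 40 − 39 = 1
n=55: ⌈(56·158+87)/225⌉ − ⌈(55·158+87)/225⌉ = ⌈8935/225⌉ − ⌈8777/225⌉ = 40 − 40 = 0
n=56: ⌈(57·158+87)/225⌉ − ⌈(56·158+87)/225⌉ = ⌈9093/225⌉ − ⌈8935/225⌉ = 41 − 40 = 1
n=57: ⌈(58·158+87)/225⌉ − ⌈(57·158+87)/225⌉ = ⌈9251/225⌉ − ⌈9093/225⌉ = 42 − 41 = 1
n=58: ⌈(59·158+87)/225⌉ − ⌈(58·158+87)/225⌉ = ⌈9409/225⌉ − ⌈9251/225⌉ = 42 − 42 = 0
n=59: ⌈(60·158+87)/225⌉ − ⌈(59·158+87)/225⌉ = ⌈9567/225⌉ − ⌈9409/225⌉ = 43 − 42 = 1
n=60: ⌈(61·158+87)/225⌉ − ⌈(60·158+87)/225⌉ = ⌈9725/225⌉ − ⌈9567/225⌉ = 44 − 43 = 1
n=61: ⌈(62·158+87)/225⌉ − ⌈(61·158+87)/225⌉ = ⌈9883/225⌉ − ⌈9725/225⌉ = 44 − 44 = 0
n=62: ⌈(63·158+87)/225⌉ − ⌈(62·158+87)/225⌉ = ⌈10041/225⌉ − ⌈9883/225⌉ = 45 − 44 = 1
n=63: ⌈(64·158+87)/225⌉ − ⌈(63·158+87)/225⌉ = ⌈10199/225⌉ − ⌈10041/225⌉ = 46 − 45 = 1
n=64: ⌈(65·158+87)/225⌉ − ⌈(64·158+87)/225⌉ = ⌈10357/225⌉ − ⌈10199/225⌉ = 47 − 46 = 1
n=65: ⌈(66·158+87)/225⌉ − ⌈(65·158+87)/225⌉ = ⌈10515/225⌉ − ⌈10357/225⌉ = 47 − 47 = 0
n=66: ⌈(67·158+87)/225⌉ − ⌈(66·158+87)/225⌉ = ⌈10673/225⌉ − ⌈10515/225⌉ = 48 − 47 = 1
n=67: ⌈(68·158+87)/225⌉ − ⌈(67·158+87)/225⌉ = ⌈10831/225⌉ − ⌈10673/225⌉ = 49 − 48 = 1
n=68: ⌈(69·158+87)/225⌉ − ⌈(68·158+87)/225⌉ = ⌈10989/225⌉ − ⌈10831/225⌉ = 49 − 49 = 0
n=69: ⌈(70·158+87)/225⌉ − ⌈(69·158+87)/225⌉ = ⌈11147/225⌉ − ⌈10989/225⌉ = 50 − 49 = 1
n=70: ⌈(71·158+87)/225⌉ − ⌈(70·158+87)/225⌉ = ⌈11305/225⌉ − ⌈11147/225⌉ = 51 − 50 = 1
n=71: ⌈(72·158+87)/225⌉ − ⌈(71·158+87)/225⌉ = ⌈11463/225⌉ − ⌈11305/225⌉ = 51 − 51 = 0
n=72: ⌈(73·158+87)/225⌉ − ⌈(72·158+87)/225⌉ = ⌈11621/225⌉ − ⌈11463/225⌉ = 52 − 51 = 1
n=73: ⌈(74·158+87)/225⌉ − ⌈(73·158+87)/225⌉ = ⌈11779/225⌉ − ⌈11621/225⌉ = 53 − 52 = 1
n=74: ⌈(75·158+87)/225⌉ − ⌈(74·158+87)/225⌉ = ⌈11937/225⌉ − ⌈11779/225⌉ = 54 − 53 = 1
n=75: ⌈(76·158+87)/225⌉ − ⌈(75·158+87)/225⌉ = ⌈12095/225⌉ − ⌈11937/225⌉ = 54 − 54 = 0
n=76: ⌈(77·158+87)/225⌉ − ⌈(76·158+87)/225⌉ = ⌈12253/225⌉ − ⌈12095/225⌉ = 55 − 54 = 1
n=77: ⌈(78·158+87)/225⌉ − ⌈(77·158+87)/225⌉ = ⌈12411/225⌉ − ⌈12253/225⌉ = 56 − 55 = 1
n=78: ⌈(79·158+87)/225⌉ − ⌈(78·158+87)/225⌉ = ⌈12569/225⌉ − ⌈12411/225⌉ = 56 − 56 = 0
n=79: ⌈(80·158+87)/225⌉ − ⌈(79·158+87)/225⌉ = ⌈12727/225⌉ − ⌈12569/225⌉ = 57 − 56 = 1
n=80: ⌈(81·158+87)/225⌉ − ⌈(80·158+87)/225⌉ = ⌈12885/225⌉ − ⌈12727/225⌉ = 58 − 57 = 1
n=81: ⌈(82·158+87)/225⌉ − ⌈(81·158+87)/225⌉ = ⌈13043/225⌉ − ⌈12885/225⌉ = 58 − 58 = 0
n=82: ⌈(83·158+87)/225⌉ − ⌈(82·158+87)/225⌉ = ⌈13201/225⌉ − ⌈13043/225⌉ = 59 − 58 = 1
n=83: ⌈(84·158+87)/225⌉ − ⌈(83·158+87)/225⌉ = ⌈13359/225⌉ − ⌈13201/225⌉ = 60 − 59 = 1
n=84: ⌈(85·158+87)/225⌉ − ⌈(84·158+87)/225⌉ = ⌈13517/225⌉ − ⌈13359/225⌉ = 61 − 60 = 1
n=85: ⌈(86·158+87)/225⌉ − ⌈(85·158+87)/225⌉ = ⌈13675/225⌉ − ⌈13517/225⌉ = 61 − 61 = 0
n=86: ⌈(87·158+87)/225⌉ − ⌈(86·158+87)/225⌉ = ⌈13833/225⌉ − ⌈13675/225⌉ = 62 − 61 = 1
n=87: ⌈(88·158+87)/225⌉ − ⌈(87·158+87)/225⌉ = ⌈13991/225⌉ − ⌈13833/225⌉ = 63 − 62 = 1
n=88: ⌈(89·158+87)/225⌉ − ⌈(88·158+87)/225⌉ = ⌈14149/225⌉ − ⌈13991/225⌉ = 63 − 63 = 0
n=89: ⌈(90·158+87)/225⌉ − ⌈(89·158+87)/225⌉ = ⌈14307/225⌉ − ⌈14149/225⌉ = 64 − 63 = 1
n=90: ⌈(91·158+87)/225⌉ − ⌈(90·158+87)/225⌉ = ⌈14465/225⌉ − ⌈14307/225⌉ = 65 − 64 = 1
n=91: ⌈(92·158+87)/225⌉ − ⌈(91·158+87)/225⌉ = ⌈14623/225⌉ − ⌈14465/225⌉ = 65 − 65 = 0
n=92: ⌈(93·158+87)/225⌉ − ⌈(92·158+87)/225⌉ = ⌈14781/225⌉ − ⌈14623/225⌉ = 66 − 65 = 1
n=93: ⌈(94·158+87)/225⌉ − ⌈(93·158+87)/225⌉ = ⌈14939/225⌉ − ⌈14781/225⌉ = 67 − 66 = 1
n=94: ⌈(95·158+87)/225⌉ − ⌈(94·158+87)/225⌉ = ⌈15097/225⌉ − ⌈14939/225⌉ = 68 − 67 = 1

10110111011011011101101101110110110111011011011101101110110110111011011011101101101110110110111


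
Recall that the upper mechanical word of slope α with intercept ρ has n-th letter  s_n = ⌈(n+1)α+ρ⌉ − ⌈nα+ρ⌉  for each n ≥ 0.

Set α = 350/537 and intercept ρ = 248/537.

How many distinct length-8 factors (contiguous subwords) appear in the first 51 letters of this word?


t_n = ⌈(n·350+248)/537⌉ for n = 0 … 51:
  n=0…9: ⌈248/537⌉=1 ⌈598/537⌉=2 ⌈948/537⌉=2 ⌈1298/537⌉=3 ⌈1648/537⌉=4 ⌈1998/537⌉=4 ⌈2348/537⌉=5 ⌈2698/537⌉=6 ⌈3048/537⌉=6 ⌈3398/537⌉=7
  n=10…19: ⌈3748/537⌉=7 ⌈4098/537⌉=8 ⌈4448/537⌉=9 ⌈4798/537⌉=9 ⌈5148/537⌉=10 ⌈5498/537⌉=11 ⌈5848/537⌉=11 ⌈6198/537⌉=12 ⌈6548/537⌉=13 ⌈6898/537⌉=13
  n=20…29: ⌈7248/537⌉=14 ⌈7598/537⌉=15 ⌈7948/537⌉=15 ⌈8298/537⌉=16 ⌈8648/537⌉=17 ⌈8998/537⌉=17 ⌈9348/537⌉=18 ⌈9698/537⌉=19 ⌈10048/537⌉=19 ⌈10398/537⌉=20
  n=30…39: ⌈10748/537⌉=21 ⌈11098/537⌉=21 ⌈11448/537⌉=22 ⌈11798/537⌉=22 ⌈12148/537⌉=23 ⌈12498/537⌉=24 ⌈12848/537⌉=24 ⌈13198/537⌉=25 ⌈13548/537⌉=26 ⌈13898/537⌉=26
  n=40…49: ⌈14248/537⌉=27 ⌈14598/537⌉=28 ⌈14948/537⌉=28 ⌈15298/537⌉=29 ⌈15648/537⌉=30 ⌈15998/537⌉=30 ⌈16348/537⌉=31 ⌈16698/537⌉=32 ⌈17048/537⌉=32 ⌈17398/537⌉=33
  n=50…51: ⌈17748/537⌉=34 ⌈18098/537⌉=34
s_n = t_(n+1) − t_n for n = 0 … 50 gives
prefix = 101101101011011011011011011011010110110110110110110
slide a length-8 window over [0..7] … [43..50] (44 windows); first occurrence of each distinct factor:
  [  0..  7] 10110110
  [  1..  8] 01101101
  [  2..  9] 11011010
  [  3.. 10] 10110101
  [  4.. 11] 01101011
  [  5.. 12] 11010110
  [  6.. 13] 10101101
  [  7.. 14] 01011011
  [ 10.. 17] 11011011
  (the other 35 windows repeat one of these)
distinct factors: {01011011, 01101011, 01101101, 10101101, 10110101, 10110110, 11010110, 11011010, 11011011}
count = 9  (Sturmian bound for length 8 is 9)

9


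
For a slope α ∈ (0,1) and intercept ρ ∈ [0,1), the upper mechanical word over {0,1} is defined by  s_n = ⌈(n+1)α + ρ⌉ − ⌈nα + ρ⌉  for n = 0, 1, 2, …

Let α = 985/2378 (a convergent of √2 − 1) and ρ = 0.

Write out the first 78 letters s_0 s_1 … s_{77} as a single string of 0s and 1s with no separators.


n=0: ⌈(1·985)/2378⌉ − ⌈(0·985)/2378⌉ = ⌈985/2378⌉ − ⌈0/2378⌉ = 1 − 0 = 1
n=1: ⌈(2·985)/2378⌉ − ⌈(1·985)/2378⌉ = ⌈1970/2378⌉ − ⌈985/2378⌉ = 1 − 1 = 0
n=2: ⌈(3·985)/2378⌉ − ⌈(2·985)/2378⌉ = ⌈2955/2378⌉ − ⌈1970/2378⌉ = 2 − 1 = 1
n=3: ⌈(4·985)/2378⌉ − ⌈(3·985)/2378⌉ = ⌈3940/2378⌉ − ⌈2955/2378⌉ = 2 − 2 = 0
n=4: ⌈(5·985)/2378⌉ − ⌈(4·985)/2378⌉ = ⌈4925/2378⌉ − ⌈3940/2378⌉ = 3 − 2 = 1
n=5: ⌈(6·985)/2378⌉ − ⌈(5·985)/2378⌉ = ⌈5910/2378⌉ − ⌈4925/2378⌉ = 3 − 3 = 0
n=6: ⌈(7·985)/2378⌉ − ⌈(6·985)/2378⌉ = ⌈6895/2378⌉ − ⌈5910/2378⌉ = 3 − 3 = 0
n=7: ⌈(8·985)/2378⌉ − ⌈(7·985)/2378⌉ = ⌈7880/2378⌉ − ⌈6895/2378⌉ = 4 − 3 = 1
n=8: ⌈(9·985)/2378⌉ − ⌈(8·985)/2378⌉ = ⌈8865/2378⌉ − ⌈7880/2378⌉ = 4 − 4 = 0
n=9: ⌈(10·985)/2378⌉ − ⌈(9·985)/2378⌉ = ⌈9850/2378⌉ − ⌈8865/2378⌉ = 5 − 4 = 1
n=10: ⌈(11·985)/2378⌉ − ⌈(10·985)/2378⌉ = ⌈10835/2378⌉ − ⌈9850/2378⌉ = 5 − 5 = 0
n=11: ⌈(12·985)/2378⌉ − ⌈(11·985)/2378⌉ = ⌈11820/2378⌉ − ⌈10835/2378⌉ = 5 − 5 = 0
n=12: ⌈(13·985)/2378⌉ − ⌈(12·985)/2378⌉ = ⌈12805/2378⌉ − ⌈11820/2378⌉ = 6 − 5 = 1
n=13: ⌈(14·985)/2378⌉ − ⌈(13·985)/2378⌉ = ⌈13790/2378⌉ − ⌈12805/2378⌉ = 6 − 6 = 0
n=14: ⌈(15·985)/2378⌉ − ⌈(14·985)/2378⌉ = ⌈14775/2378⌉ − ⌈13790/2378⌉ = 7 − 6 = 1
n=15: ⌈(16·985)/2378⌉ − ⌈(15·985)/2378⌉ = ⌈15760/2378⌉ − ⌈14775/2378⌉ = 7 − 7 = 0
n=16: ⌈(17·985)/2378⌉ − ⌈(16·985)/2378⌉ = ⌈16745/2378⌉ − ⌈15760/2378⌉ = 8 − 7 = 1
n=17: ⌈(18·985)/2378⌉ − ⌈(17·985)/2378⌉ = ⌈17730/2378⌉ − ⌈16745/2378⌉ = 8 − 8 = 0
n=18: ⌈(19·985)/2378⌉ − ⌈(18·985)/2378⌉ = ⌈18715/2378⌉ − ⌈17730/2378⌉ = 8 − 8 = 0
n=19: ⌈(20·985)/2378⌉ − ⌈(19·985)/2378⌉ = ⌈19700/2378⌉ − ⌈18715/2378⌉ = 9 − 8 = 1
n=20: ⌈(21·985)/2378⌉ − ⌈(20·985)/2378⌉ = ⌈20685/2378⌉ − ⌈19700/2378⌉ = 9 − 9 = 0
n=21: ⌈(22·985)/2378⌉ − ⌈(21·985)/2378⌉ = ⌈21670/2378⌉ − ⌈20685/2378⌉ = 10 − 9 = 1
n=22: ⌈(23·985)/2378⌉ − ⌈(22·985)/2378⌉ = ⌈22655/2378⌉ − ⌈21670/2378⌉ = 10 − 10 = 0
n=23: ⌈(24·985)/2378⌉ − ⌈(23·985)/2378⌉ = ⌈23640/2378⌉ − ⌈22655/2378⌉ = 10 − 10 = 0
n=24: ⌈(25·985)/2378⌉ − ⌈(24·985)/2378⌉ = ⌈24625/2378⌉ − ⌈23640/2378⌉ = 11 − 10 = 1
n=25: ⌈(26·985)/2378⌉ − ⌈(25·985)/2378⌉ = ⌈25610/2378⌉ − ⌈24625/2378⌉ = 11 − 11 = 0
n=26: ⌈(27·985)/2378⌉ − ⌈(26·985)/2378⌉ = ⌈26595/2378⌉ − ⌈25610/2378⌉ = 12 − 11 = 1
n=27: ⌈(28·985)/2378⌉ − ⌈(27·985)/2378⌉ = ⌈27580/2378⌉ − ⌈26595/2378⌉ = 12 − 12 = 0
n=28: ⌈(29·985)/2378⌉ − ⌈(28·985)/2378⌉ = ⌈28565/2378⌉ − ⌈27580/2378⌉ = 13 − 12 = 1
n=29: ⌈(30·985)/2378⌉ − ⌈(29·985)/2378⌉ = ⌈29550/2378⌉ − ⌈28565/2378⌉ = 13 − 13 = 0
n=30: ⌈(31·985)/2378⌉ − ⌈(30·985)/2378⌉ = ⌈30535/2378⌉ − ⌈29550/2378⌉ = 13 − 13 = 0
n=31: ⌈(32·985)/2378⌉ − ⌈(31·985)/2378⌉ = ⌈31520/2378⌉ − ⌈30535/2378⌉ = 14 − 13 = 1
n=32: ⌈(33·985)/2378⌉ − ⌈(32·985)/2378⌉ = ⌈32505/2378⌉ − ⌈31520/2378⌉ = 14 − 14 = 0
n=33: ⌈(34·985)/2378⌉ − ⌈(33·985)/2378⌉ = ⌈33490/2378⌉ − ⌈32505/2378⌉ = 15 − 14 = 1
n=34: ⌈(35·985)/2378⌉ − ⌈(34·985)/2378⌉ = ⌈34475/2378⌉ − ⌈33490/2378⌉ = 15 − 15 = 0
n=35: ⌈(36·985)/2378⌉ − ⌈(35·985)/2378⌉ = ⌈35460/2378⌉ − ⌈34475/2378⌉ = 15 − 15 = 0
n=36: ⌈(37·985)/2378⌉ − ⌈(36·985)/2378⌉ = ⌈36445/2378⌉ − ⌈35460/2378⌉ = 16 − 15 = 1
n=37: ⌈(38·985)/2378⌉ − ⌈(37·985)/2378⌉ = ⌈37430/2378⌉ − ⌈36445/2378⌉ = 16 − 16 = 0
n=38: ⌈(39·985)/2378⌉ − ⌈(38·985)/2378⌉ = ⌈38415/2378⌉ − ⌈37430/2378⌉ = 17 − 16 = 1
n=39: ⌈(40·985)/2378⌉ − ⌈(39·985)/2378⌉ = ⌈39400/2378⌉ − ⌈38415/2378⌉ = 17 − 17 = 0
n=40: ⌈(41·985)/2378⌉ − ⌈(40·985)/2378⌉ = ⌈40385/2378⌉ − ⌈39400/2378⌉ = 17 − 17 = 0
n=41: ⌈(42·985)/2378⌉ − ⌈(41·985)/2378⌉ = ⌈41370/2378⌉ − ⌈40385/2378⌉ = 18 − 17 = 1
n=42: ⌈(43·985)/2378⌉ − ⌈(42·985)/2378⌉ = ⌈42355/2378⌉ − ⌈41370/2378⌉ = 18 − 18 = 0
n=43: ⌈(44·985)/2378⌉ − ⌈(43·985)/2378⌉ = ⌈43340/2378⌉ − ⌈42355/2378⌉ = 19 − 18 = 1
n=44: ⌈(45·985)/2378⌉ − ⌈(44·985)/2378⌉ = ⌈44325/2378⌉ − ⌈43340/2378⌉ = 19 − 19 = 0
n=45: ⌈(46·985)/2378⌉ − ⌈(45·985)/2378⌉ = ⌈45310/2378⌉ − ⌈44325/2378⌉ = 20 − 19 = 1
n=46: ⌈(47·985)/2378⌉ − ⌈(46·985)/2378⌉ = ⌈46295/2378⌉ − ⌈45310/2378⌉ = 20 − 20 = 0
n=47: ⌈(48·985)/2378⌉ − ⌈(47·985)/2378⌉ = ⌈47280/2378⌉ − ⌈46295/2378⌉ = 20 − 20 = 0
n=48: ⌈(49·985)/2378⌉ − ⌈(48·985)/2378⌉ = ⌈48265/2378⌉ − ⌈47280/2378⌉ = 21 − 20 = 1
n=49: ⌈(50·985)/2378⌉ − ⌈(49·985)/2378⌉ = ⌈49250/2378⌉ − ⌈48265/2378⌉ = 21 − 21 = 0
n=50: ⌈(51·985)/2378⌉ − ⌈(50·985)/2378⌉ = ⌈50235/2378⌉ − ⌈49250/2378⌉ = 22 − 21 = 1
n=51: ⌈(52·985)/2378⌉ − ⌈(51·985)/2378⌉ = ⌈51220/2378⌉ − ⌈50235/2378⌉ = 22 − 22 = 0
n=52: ⌈(53·985)/2378⌉ − ⌈(52·985)/2378⌉ = ⌈52205/2378⌉ − ⌈51220/2378⌉ = 22 − 22 = 0
n=53: ⌈(54·985)/2378⌉ − ⌈(53·985)/2378⌉ = ⌈53190/2378⌉ − ⌈52205/2378⌉ = 23 − 22 = 1
n=54: ⌈(55·985)/2378⌉ − ⌈(54·985)/2378⌉ = ⌈54175/2378⌉ − ⌈53190/2378⌉ = 23 − 23 = 0
n=55: ⌈(56·985)/2378⌉ − ⌈(55·985)/2378⌉ = ⌈55160/2378⌉ − ⌈54175/2378⌉ = 24 − 23 = 1
n=56: ⌈(57·985)/2378⌉ − ⌈(56·985)/2378⌉ = ⌈56145/2378⌉ − ⌈55160/2378⌉ = 24 − 24 = 0
n=57: ⌈(58·985)/2378⌉ − ⌈(57·985)/2378⌉ = ⌈57130/2378⌉ − ⌈56145/2378⌉ = 25 − 24 = 1
n=58: ⌈(59·985)/2378⌉ − ⌈(58·985)/2378⌉ = ⌈58115/2378⌉ − ⌈57130/2378⌉ = 25 − 25 = 0
n=59: ⌈(60·985)/2378⌉ − ⌈(59·985)/2378⌉ = ⌈59100/2378⌉ − ⌈58115/2378⌉ = 25 − 25 = 0
n=60: ⌈(61·985)/2378⌉ − ⌈(60·985)/2378⌉ = ⌈60085/2378⌉ − ⌈59100/2378⌉ = 26 − 25 = 1
n=61: ⌈(62·985)/2378⌉ − ⌈(61·985)/2378⌉ = ⌈61070/2378⌉ − ⌈60085/2378⌉ = 26 − 26 = 0
n=62: ⌈(63·985)/2378⌉ − ⌈(62·985)/2378⌉ = ⌈62055/2378⌉ − ⌈61070/2378⌉ = 27 − 26 = 1
n=63: ⌈(64·985)/2378⌉ − ⌈(63·985)/2378⌉ = ⌈63040/2378⌉ − ⌈62055/2378⌉ = 27 − 27 = 0
n=64: ⌈(65·985)/2378⌉ − ⌈(64·985)/2378⌉ = ⌈64025/2378⌉ − ⌈63040/2378⌉ = 27 − 27 = 0
n=65: ⌈(66·985)/2378⌉ − ⌈(65·985)/2378⌉ = ⌈65010/2378⌉ − ⌈64025/2378⌉ = 28 − 27 = 1
n=66: ⌈(67·985)/2378⌉ − ⌈(66·985)/2378⌉ = ⌈65995/2378⌉ − ⌈65010/2378⌉ = 28 − 28 = 0
n=67: ⌈(68·985)/2378⌉ − ⌈(67·985)/2378⌉ = ⌈66980/2378⌉ − ⌈65995/2378⌉ = 29 − 28 = 1
n=68: ⌈(69·985)/2378⌉ − ⌈(68·985)/2378⌉ = ⌈67965/2378⌉ − ⌈66980/2378⌉ = 29 − 29 = 0
n=69: ⌈(70·985)/2378⌉ − ⌈(69·985)/2378⌉ = ⌈68950/2378⌉ − ⌈67965/2378⌉ = 29 − 29 = 0
n=70: ⌈(71·985)/2378⌉ − ⌈(70·985)/2378⌉ = ⌈69935/2378⌉ − ⌈68950/2378⌉ = 30 − 29 = 1
n=71: ⌈(72·985)/2378⌉ − ⌈(71·985)/2378⌉ = ⌈70920/2378⌉ − ⌈69935/2378⌉ = 30 − 30 = 0
n=72: ⌈(73·985)/2378⌉ − ⌈(72·985)/2378⌉ = ⌈71905/2378⌉ − ⌈70920/2378⌉ = 31 − 30 = 1
n=73: ⌈(74·985)/2378⌉ − ⌈(73·985)/2378⌉ = ⌈72890/2378⌉ − ⌈71905/2378⌉ = 31 − 31 = 0
n=74: ⌈(75·985)/2378⌉ − ⌈(74·985)/2378⌉ = ⌈73875/2378⌉ − ⌈72890/2378⌉ = 32 − 31 = 1
n=75: ⌈(76·985)/2378⌉ − ⌈(75·985)/2378⌉ = ⌈74860/2378⌉ − ⌈73875/2378⌉ = 32 − 32 = 0
n=76: ⌈(77·985)/2378⌉ − ⌈(76·985)/2378⌉ = ⌈75845/2378⌉ − ⌈74860/2378⌉ = 32 − 32 = 0
n=77: ⌈(78·985)/2378⌉ − ⌈(77·985)/2378⌉ = ⌈76830/2378⌉ − ⌈75845/2378⌉ = 33 − 32 = 1

101010010100101010010100101010010100101001010100101001010100101001010010101001


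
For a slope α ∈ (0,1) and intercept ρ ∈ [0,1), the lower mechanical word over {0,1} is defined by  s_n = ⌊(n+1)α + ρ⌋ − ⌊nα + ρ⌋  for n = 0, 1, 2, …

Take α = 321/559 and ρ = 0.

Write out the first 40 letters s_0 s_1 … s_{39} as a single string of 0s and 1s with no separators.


n=0: ⌊(1·321)/559⌋ − ⌊(0·321)/559⌋ = ⌊321/559⌋ − ⌊0/559⌋ = 0 − 0 = 0
n=1: ⌊(2·321)/559⌋ − ⌊(1·321)/559⌋ = ⌊642/559⌋ − ⌊321/559⌋ = 1 − 0 = 1
n=2: ⌊(3·321)/559⌋ − ⌊(2·321)/559⌋ = ⌊963/559⌋ − ⌊642/559⌋ = 1 − 1 = 0
n=3: ⌊(4·321)/559⌋ − ⌊(3·321)/559⌋ = ⌊1284/559⌋ − ⌊963/559⌋ = 2 − 1 = 1
n=4: ⌊(5·321)/559⌋ − ⌊(4·321)/559⌋ = ⌊1605/559⌋ − ⌊1284/559⌋ = 2 − 2 = 0
n=5: ⌊(6·321)/559⌋ − ⌊(5·321)/559⌋ = ⌊1926/559⌋ − ⌊1605/559⌋ = 3 − 2 = 1
n=6: ⌊(7·321)/559⌋ − ⌊(6·321)/559⌋ = ⌊2247/559⌋ − ⌊1926/559⌋ = 4 − 3 = 1
n=7: ⌊(8·321)/559⌋ − ⌊(7·321)/559⌋ = ⌊2568/559⌋ − ⌊2247/559⌋ = 4 − 4 = 0
n=8: ⌊(9·321)/559⌋ − ⌊(8·321)/559⌋ = ⌊2889/559⌋ − ⌊2568/559⌋ = 5 − 4 = 1
n=9: ⌊(10·321)/559⌋ − ⌊(9·321)/559⌋ = ⌊3210/559⌋ − ⌊2889/559⌋ = 5 − 5 = 0
n=10: ⌊(11·321)/559⌋ − ⌊(10·321)/559⌋ = ⌊3531/559⌋ − ⌊3210/559⌋ = 6 − 5 = 1
n=11: ⌊(12·321)/559⌋ − ⌊(11·321)/559⌋ = ⌊3852/559⌋ − ⌊3531/559⌋ = 6 − 6 = 0
n=12: ⌊(13·321)/559⌋ − ⌊(12·321)/559⌋ = ⌊4173/559⌋ − ⌊3852/559⌋ = 7 − 6 = 1
n=13: ⌊(14·321)/559⌋ − ⌊(13·321)/559⌋ = ⌊4494/559⌋ − ⌊4173/559⌋ = 8 − 7 = 1
n=14: ⌊(15·321)/559⌋ − ⌊(14·321)/559⌋ = ⌊4815/559⌋ − ⌊4494/559⌋ = 8 − 8 = 0
n=15: ⌊(16·321)/559⌋ − ⌊(15·321)/559⌋ = ⌊5136/559⌋ − ⌊4815/559⌋ = 9 − 8 = 1
n=16: ⌊(17·321)/559⌋ − ⌊(16·321)/559⌋ = ⌊5457/559⌋ − ⌊5136/559⌋ = 9 − 9 = 0
n=17: ⌊(18·321)/559⌋ − ⌊(17·321)/559⌋ = ⌊5778/559⌋ − ⌊5457/559⌋ = 10 − 9 = 1
n=18: ⌊(19·321)/559⌋ − ⌊(18·321)/559⌋ = ⌊6099/559⌋ − ⌊5778/559⌋ = 10 − 10 = 0
n=19: ⌊(20·321)/559⌋ − ⌊(19·321)/559⌋ = ⌊6420/559⌋ − ⌊6099/559⌋ = 11 − 10 = 1
n=20: ⌊(21·321)/559⌋ − ⌊(20·321)/559⌋ = ⌊6741/559⌋ − ⌊6420/559⌋ = 12 − 11 = 1
n=21: ⌊(22·321)/559⌋ − ⌊(21·321)/559⌋ = ⌊7062/559⌋ − ⌊6741/559⌋ = 12 − 12 = 0
n=22: ⌊(23·321)/559⌋ − ⌊(22·321)/559⌋ = ⌊7383/559⌋ − ⌊7062/559⌋ = 13 − 12 = 1
n=23: ⌊(24·321)/559⌋ − ⌊(23·321)/559⌋ = ⌊7704/559⌋ − ⌊7383/559⌋ = 13 − 13 = 0
n=24: ⌊(25·321)/559⌋ − ⌊(24·321)/559⌋ = ⌊8025/559⌋ − ⌊7704/559⌋ = 14 − 13 = 1
n=25: ⌊(26·321)/559⌋ − ⌊(25·321)/559⌋ = ⌊8346/559⌋ − ⌊8025/559⌋ = 14 − 14 = 0
n=26: ⌊(27·321)/559⌋ − ⌊(26·321)/559⌋ = ⌊8667/559⌋ − ⌊8346/559⌋ = 15 − 14 = 1
n=27: ⌊(28·321)/559⌋ − ⌊(27·321)/559⌋ = ⌊8988/559⌋ − ⌊8667/559⌋ = 16 − 15 = 1
n=28: ⌊(29·321)/559⌋ − ⌊(28·321)/559⌋ = ⌊9309/559⌋ − ⌊8988/559⌋ = 16 − 16 = 0
n=29: ⌊(30·321)/559⌋ − ⌊(29·321)/559⌋ = ⌊9630/559⌋ − ⌊9309/559⌋ = 17 − 16 = 1
n=30: ⌊(31·321)/559⌋ − ⌊(30·321)/559⌋ = ⌊9951/559⌋ − ⌊9630/559⌋ = 17 − 17 = 0
n=31: ⌊(32·321)/559⌋ − ⌊(31·321)/559⌋ = ⌊10272/559⌋ − ⌊9951/559⌋ = 18 − 17 = 1
n=32: ⌊(33·321)/559⌋ − ⌊(32·321)/559⌋ = ⌊10593/559⌋ − ⌊10272/559⌋ = 18 − 18 = 0
n=33: ⌊(34·321)/559⌋ − ⌊(33·321)/559⌋ = ⌊10914/559⌋ − ⌊10593/559⌋ = 19 − 18 = 1
n=34: ⌊(35·321)/559⌋ − ⌊(34·321)/559⌋ = ⌊11235/559⌋ − ⌊10914/559⌋ = 20 − 19 = 1
n=35: ⌊(36·321)/559⌋ − ⌊(35·321)/559⌋ = ⌊11556/559⌋ − ⌊11235/559⌋ = 20 − 20 = 0
n=36: ⌊(37·321)/559⌋ − ⌊(36·321)/559⌋ = ⌊11877/559⌋ − ⌊11556/559⌋ = 21 − 20 = 1
n=37: ⌊(38·321)/559⌋ − ⌊(37·321)/559⌋ = ⌊12198/559⌋ − ⌊11877/559⌋ = 21 − 21 = 0
n=38: ⌊(39·321)/559⌋ − ⌊(38·321)/559⌋ = ⌊12519/559⌋ − ⌊12198/559⌋ = 22 − 21 = 1
n=39: ⌊(40·321)/559⌋ − ⌊(39·321)/559⌋ = ⌊12840/559⌋ − ⌊12519/559⌋ = 22 − 22 = 0

0101011010101101010110101011010101101010


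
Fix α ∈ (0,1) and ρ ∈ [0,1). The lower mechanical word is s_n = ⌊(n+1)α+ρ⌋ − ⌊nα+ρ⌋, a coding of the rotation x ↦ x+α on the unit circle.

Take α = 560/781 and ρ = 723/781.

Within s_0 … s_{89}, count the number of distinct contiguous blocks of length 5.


t_n = ⌊(n·560+723)/781⌋ for n = 0 … 90:
  n=0…9: ⌊723/781⌋=0 ⌊1283/781⌋=1 ⌊1843/781⌋=2 ⌊2403/781⌋=3 ⌊2963/781⌋=3 ⌊3523/781⌋=4 ⌊4083/781⌋=5 ⌊4643/781⌋=5 ⌊5203/781⌋=6 ⌊5763/781⌋=7
  n=10…19: ⌊6323/781⌋=8 ⌊6883/781⌋=8 ⌊7443/781⌋=9 ⌊8003/781⌋=10 ⌊8563/781⌋=10 ⌊9123/781⌋=11 ⌊9683/781⌋=12 ⌊10243/781⌋=13 ⌊10803/781⌋=13 ⌊11363/781⌋=14
  n=20…29: ⌊11923/781⌋=15 ⌊12483/781⌋=15 ⌊13043/781⌋=16 ⌊13603/781⌋=17 ⌊14163/781⌋=18 ⌊14723/781⌋=18 ⌊15283/781⌋=19 ⌊15843/781⌋=20 ⌊16403/781⌋=21 ⌊16963/781⌋=21
  n=30…39: ⌊17523/781⌋=22 ⌊18083/781⌋=23 ⌊18643/781⌋=23 ⌊19203/781⌋=24 ⌊19763/781⌋=25 ⌊20323/781⌋=26 ⌊20883/781⌋=26 ⌊21443/781⌋=27 ⌊22003/781⌋=28 ⌊22563/781⌋=28
  n=40…49: ⌊23123/781⌋=29 ⌊23683/781⌋=30 ⌊24243/781⌋=31 ⌊24803/781⌋=31 ⌊25363/781⌋=32 ⌊25923/781⌋=33 ⌊26483/781⌋=33 ⌊27043/781⌋=34 ⌊27603/781⌋=35 ⌊28163/781⌋=36
  n=50…59: ⌊28723/781⌋=36 ⌊29283/781⌋=37 ⌊29843/781⌋=38 ⌊30403/781⌋=38 ⌊30963/781⌋=39 ⌊31523/781⌋=40 ⌊32083/781⌋=41 ⌊32643/781⌋=41 ⌊33203/781⌋=42 ⌊33763/781⌋=43
  n=60…69: ⌊34323/781⌋=43 ⌊34883/781⌋=44 ⌊35443/781⌋=45 ⌊36003/781⌋=46 ⌊36563/781⌋=46 ⌊37123/781⌋=47 ⌊37683/781⌋=48 ⌊38243/781⌋=48 ⌊38803/781⌋=49 ⌊39363/781⌋=50
  n=70…79: ⌊39923/781⌋=51 ⌊40483/781⌋=51 ⌊41043/781⌋=52 ⌊41603/781⌋=53 ⌊42163/781⌋=53 ⌊42723/781⌋=54 ⌊43283/781⌋=55 ⌊43843/781⌋=56 ⌊44403/781⌋=56 ⌊44963/781⌋=57
  n=80…89: ⌊45523/781⌋=58 ⌊46083/781⌋=59 ⌊46643/781⌋=59 ⌊47203/781⌋=60 ⌊47763/781⌋=61 ⌊48323/781⌋=61 ⌊48883/781⌋=62 ⌊49443/781⌋=63 ⌊50003/781⌋=64 ⌊50563/781⌋=64
  n=90: ⌊51123/781⌋=65
s_n = t_(n+1) − t_n for n = 0 … 89 gives
prefix = 111011011101101110110111011101101110110111011011101101110110111011011101101110111011011101
slide a length-5 window over [0..4] … [85..89] (86 windows); first occurrence of each distinct factor:
  [  0..  4] 11101
  [  1..  5] 11011
  [  2..  6] 10110
  [  3..  7] 01101
  [  5..  9] 10111
  [  6.. 10] 01110
  (the other 80 windows repeat one of these)
distinct factors: {01101, 01110, 10110, 10111, 11011, 11101}
count = 6  (Sturmian bound for length 5 is 6)

6
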